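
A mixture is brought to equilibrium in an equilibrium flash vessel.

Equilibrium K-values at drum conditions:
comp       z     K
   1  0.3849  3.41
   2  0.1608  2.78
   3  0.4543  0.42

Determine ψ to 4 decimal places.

Newton–Raphson from ψ = 0.46:
  ψ = 0.4600: g = 0.23791, g' = -0.9411 → ψ = 0.7128
  ψ = 0.7128: g = 0.01825, g' = -0.8458 → ψ = 0.7344
  ψ = 0.7344: g = -0.00005, g' = -0.8508 → ψ = 0.7343
Converged at ψ = 0.7343.

ψ = 0.7343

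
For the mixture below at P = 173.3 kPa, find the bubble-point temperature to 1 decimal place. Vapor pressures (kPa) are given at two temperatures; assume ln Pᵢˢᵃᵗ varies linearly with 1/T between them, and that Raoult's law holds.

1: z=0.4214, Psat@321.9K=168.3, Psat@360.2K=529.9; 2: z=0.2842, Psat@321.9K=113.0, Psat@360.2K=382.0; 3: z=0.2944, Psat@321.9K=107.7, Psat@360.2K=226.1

T = 330.1 K

Bubble-point temperature: ΣzᵢPᵢˢᵃᵗ(T) = P. Interpolate ln Pᵢˢᵃᵗ = aᵢ + bᵢ/T.
  T = 321.9 K: ΣzᵢPᵢˢᵃᵗ = 134.74 kPa
  T = 360.2 K: ΣzᵢPᵢˢᵃᵗ = 398.43 kPa
  T = 341.0 K: ΣzᵢPᵢˢᵃᵗ = 237.63 kPa
  T = 331.4 K: ΣzᵢPᵢˢᵃᵗ = 179.94 kPa
  T = 326.6 K: ΣzᵢPᵢˢᵃᵗ = 155.76 kPa
  T = 329.0 K: ΣzᵢPᵢˢᵃᵗ = 167.49 kPa
Interpolating between 329.0 K and 331.4 K gives T ≈ 330.1 K.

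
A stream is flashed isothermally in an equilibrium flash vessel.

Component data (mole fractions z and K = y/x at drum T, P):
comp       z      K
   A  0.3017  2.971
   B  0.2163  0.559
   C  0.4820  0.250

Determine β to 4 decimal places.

β = 0.1052

Rachford–Rice: g(β) = Σ zᵢ(Kᵢ−1)/(1+β(Kᵢ−1)) = 0.
Feasibility: ΣzᵢKᵢ = 1.1378, Σzᵢ/Kᵢ = 2.4165 — both > 1, two phases present.
Iterate (Newton) starting at β = 0.55:
  β = 0.5500: g = -0.45592, g' = -1.1287 → β = 0.1461
  β = 0.1461: g = -0.04621, g' = -1.0966 → β = 0.1039
  β = 0.1039: g = 0.00152, g' = -1.1725 → β = 0.1052
Converged at β = 0.1052.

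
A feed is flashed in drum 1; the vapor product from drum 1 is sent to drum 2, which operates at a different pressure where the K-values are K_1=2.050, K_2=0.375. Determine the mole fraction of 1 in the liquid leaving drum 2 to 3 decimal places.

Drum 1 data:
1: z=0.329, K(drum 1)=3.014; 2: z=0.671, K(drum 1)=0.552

Drum 1:
Material balance + equilibrium reduce to Σ zᵢ(Kᵢ−1)/(1+ψ₁(Kᵢ−1)) = 0.
Feasibility: ΣzᵢKᵢ = 1.362, Σzᵢ/Kᵢ = 1.325 — both > 1, two phases present.
Binary case is linear: z₁(K₁−1)(1+ψ₁(K₂−1)) + z₂(K₂−1)(1+ψ₁(K₁−1)) = 0
⇒ ψ₁ = [z₁(K₁−1)+z₂(K₂−1)] / [−(K₁−1)(K₂−1)] = 0.3620/0.9023 = 0.401
Drum-1 compositions:
  1: x = 0.182, y = 0.548
  2: x = 0.818, y = 0.452
Drum-2 feed = drum-1 vapor: z₂ = (0.5484, 0.4516).
Drum 2:
Let ψ₂ = V/F and solve Σ zᵢ(Kᵢ−1)/(1+ψ₂(Kᵢ−1)) = 0.
Feasibility: ΣzᵢKᵢ = 1.294, Σzᵢ/Kᵢ = 1.472 — both > 1, two phases present.
Iterate (Newton) starting at ψ₂ = 0.32:
  ψ₂ = 0.320: g = 0.0783, g' = -0.614 → ψ₂ = 0.447
Converged at ψ₂ = 0.447.
  1: x = 0.373, y = 0.765
  2: x = 0.627, y = 0.235

x_1 (drum 2) = 0.373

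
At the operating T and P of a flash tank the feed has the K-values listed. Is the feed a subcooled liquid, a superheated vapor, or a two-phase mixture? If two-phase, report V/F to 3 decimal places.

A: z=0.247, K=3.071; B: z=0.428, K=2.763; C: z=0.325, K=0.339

two-phase, V/F = 0.847

ΣzᵢKᵢ = 2.051; Σzᵢ/Kᵢ = 1.194.
Both exceed 1, so a two-phase solution exists.
Material balance + equilibrium reduce to Σ zᵢ(Kᵢ−1)/(1+ψ(Kᵢ−1)) = 0.
Newton–Raphson from ψ = 0.44:
  ψ = 0.440: g = 0.3897, g' = -0.994 → ψ = 0.832
  ψ = 0.832: g = 0.0165, g' = -1.062 → ψ = 0.847
Converged at ψ = 0.847.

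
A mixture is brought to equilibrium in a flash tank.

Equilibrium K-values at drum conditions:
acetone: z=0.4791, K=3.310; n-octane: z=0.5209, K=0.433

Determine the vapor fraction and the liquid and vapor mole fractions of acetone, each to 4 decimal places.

ψ = 0.6195, x_acetone = 0.1971, y_acetone = 0.6523

Rachford–Rice: g(ψ) = Σ zᵢ(Kᵢ−1)/(1+ψ(Kᵢ−1)) = 0.
Feasibility: ΣzᵢKᵢ = 1.8114, Σzᵢ/Kᵢ = 1.3477 — both > 1, two phases present.
Binary case is linear: z₁(K₁−1)(1+ψ(K₂−1)) + z₂(K₂−1)(1+ψ(K₁−1)) = 0
⇒ ψ = [z₁(K₁−1)+z₂(K₂−1)] / [−(K₁−1)(K₂−1)] = 0.81137/1.30977 = 0.6195
Compositions from xᵢ = zᵢ/(1+ψ(Kᵢ−1)), yᵢ = Kᵢxᵢ:
  acetone: x = 0.1971, y = 0.6523
  n-octane: x = 0.8029, y = 0.3477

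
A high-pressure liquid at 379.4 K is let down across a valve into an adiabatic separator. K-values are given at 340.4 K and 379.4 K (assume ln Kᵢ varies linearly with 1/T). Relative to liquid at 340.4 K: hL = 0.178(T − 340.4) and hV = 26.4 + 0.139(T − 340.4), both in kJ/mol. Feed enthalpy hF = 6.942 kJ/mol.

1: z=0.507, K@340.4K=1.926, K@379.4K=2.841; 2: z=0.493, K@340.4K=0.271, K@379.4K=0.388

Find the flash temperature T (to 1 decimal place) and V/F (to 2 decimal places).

Adiabatic flash: solve Rachford–Rice at each trial T, then check hF = ψ·hV(T) + (1−ψ)·hL(T).
  T = 340.4 K: K = (1.926, 0.271), RR gives ψ = 0.163, H_out = 4.305 kJ/mol
  T = 379.4 K: K = (2.841, 0.388), RR gives ψ = 0.561, H_out = 20.890 kJ/mol
  T = 359.9 K: K = (2.364, 0.327), RR gives ψ = 0.392, H_out = 13.531 kJ/mol
  T = 350.1 K: K = (2.139, 0.299), RR gives ψ = 0.290, H_out = 9.268 kJ/mol
  T = 345.2 K: K = (2.030, 0.284), RR gives ψ = 0.230, H_out = 6.881 kJ/mol
  T = 347.6 K: K = (2.083, 0.291), RR gives ψ = 0.260, H_out = 8.077 kJ/mol
Linear interpolation between T = 345.2 (H_out = 6.881) and T = 347.6 (H_out = 8.077) on hF = 6.942 gives T ≈ 345.3 K, at which ψ = 0.23.

T = 345.3 K, V/F = 0.23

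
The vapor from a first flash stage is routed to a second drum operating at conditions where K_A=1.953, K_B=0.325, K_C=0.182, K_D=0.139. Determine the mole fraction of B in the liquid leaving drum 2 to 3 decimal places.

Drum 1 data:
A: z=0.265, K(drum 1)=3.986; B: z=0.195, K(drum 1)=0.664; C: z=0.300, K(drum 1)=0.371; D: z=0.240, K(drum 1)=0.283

x_B (drum 2) = 0.206

Drum 1:
Rachford–Rice: g(ψ₁) = Σ zᵢ(Kᵢ−1)/(1+ψ₁(Kᵢ−1)) = 0.
g(0) = ΣzᵢKᵢ − 1 = 0.365 and g(1) = 1 − Σzᵢ/Kᵢ = -1.017, so a root lies in (0, 1).
Newton–Raphson from ψ₁ = 0.45:
  ψ₁ = 0.450: g = -0.2568, g' = -0.961 → ψ₁ = 0.183
  ψ₁ = 0.183: g = 0.0310, g' = -1.329 → ψ₁ = 0.206
  ψ₁ = 0.206: g = 0.0009, g' = -1.258 → ψ₁ = 0.207
Converged at ψ₁ = 0.207.
Drum-1 compositions:
  A: x = 0.164, y = 0.653
  B: x = 0.210, y = 0.139
  C: x = 0.345, y = 0.128
  D: x = 0.282, y = 0.080
Drum-2 feed = drum-1 vapor: z₂ = (0.6532, 0.1391, 0.1279, 0.0797).
Drum 2:
Rachford–Rice: g(ψ₂) = Σ zᵢ(Kᵢ−1)/(1+ψ₂(Kᵢ−1)) = 0.
Feasibility: ΣzᵢKᵢ = 1.355, Σzᵢ/Kᵢ = 2.039 — both > 1, two phases present.
Newton iteration, ψ₂⁰ = 0.5:
  ψ₂ = 0.500: g = -0.0178, g' = -0.844 → ψ₂ = 0.479
Converged at ψ₂ = 0.479.
  A: x = 0.449, y = 0.876
  B: x = 0.206, y = 0.067
  C: x = 0.210, y = 0.038
  D: x = 0.136, y = 0.019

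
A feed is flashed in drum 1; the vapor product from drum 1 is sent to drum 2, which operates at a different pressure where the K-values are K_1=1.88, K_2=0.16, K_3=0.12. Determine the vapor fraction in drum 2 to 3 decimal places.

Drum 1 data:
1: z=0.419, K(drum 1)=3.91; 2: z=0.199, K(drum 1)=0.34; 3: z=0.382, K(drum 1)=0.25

Drum 1:
Let ψ₁ = V/F and solve Σ zᵢ(Kᵢ−1)/(1+ψ₁(Kᵢ−1)) = 0.
g(0) = ΣzᵢKᵢ − 1 = 0.801 and g(1) = 1 − Σzᵢ/Kᵢ = -1.220, so a root lies in (0, 1).
Newton–Raphson from ψ₁ = 0.63:
  ψ₁ = 0.630: g = -0.3376, g' = -1.468 → ψ₁ = 0.400
  ψ₁ = 0.400: g = -0.0244, g' = -1.356 → ψ₁ = 0.382
Converged at ψ₁ = 0.382.
Drum-1 compositions:
  1: x = 0.198, y = 0.776
  2: x = 0.266, y = 0.090
  3: x = 0.535, y = 0.134
Drum-2 feed = drum-1 vapor: z₂ = (0.7756, 0.0905, 0.1339).
Drum 2:
Let ψ₂ = V/F and solve Σ zᵢ(Kᵢ−1)/(1+ψ₂(Kᵢ−1)) = 0.
Feasibility: ΣzᵢKᵢ = 1.489, Σzᵢ/Kᵢ = 2.094 — both > 1, two phases present.
Iterate (Newton) starting at ψ₂ = 0.33:
  ψ₂ = 0.330: g = 0.2578, g' = -0.689 → ψ₂ = 0.704
  ψ₂ = 0.704: g = -0.0745, g' = -1.329 → ψ₂ = 0.648
  ψ₂ = 0.648: g = -0.0064, g' = -1.113 → ψ₂ = 0.642
Converged at ψ₂ = 0.642.
  1: x = 0.496, y = 0.932
  2: x = 0.197, y = 0.031
  3: x = 0.308, y = 0.037

V/F (drum 2) = 0.642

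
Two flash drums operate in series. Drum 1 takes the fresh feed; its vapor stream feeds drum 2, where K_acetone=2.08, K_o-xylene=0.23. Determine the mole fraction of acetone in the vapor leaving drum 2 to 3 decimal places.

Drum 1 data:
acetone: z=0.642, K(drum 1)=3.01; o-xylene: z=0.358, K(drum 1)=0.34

y_acetone (drum 2) = 0.866

Drum 1:
Material balance + equilibrium reduce to Σ zᵢ(Kᵢ−1)/(1+ψ₁(Kᵢ−1)) = 0.
Check two-phase: ΣzᵢKᵢ = 2.054 > 1 and Σzᵢ/Kᵢ = 1.266 > 1, so g(0) = 1.054 > 0 and g(1) = -0.266 < 0.
Newton iteration, ψ₁⁰ = 0.5:
  ψ₁ = 0.500: g = 0.2909, g' = -0.993 → ψ₁ = 0.793
  ψ₁ = 0.793: g = 0.0016, g' = -1.072 → ψ₁ = 0.795
Converged at ψ₁ = 0.795.
Drum-1 compositions:
  acetone: x = 0.247, y = 0.744
  o-xylene: x = 0.753, y = 0.256
Drum-2 feed = drum-1 vapor: z₂ = (0.7440, 0.2560).
Drum 2:
Rachford–Rice: g(ψ₂) = Σ zᵢ(Kᵢ−1)/(1+ψ₂(Kᵢ−1)) = 0.
Check two-phase: ΣzᵢKᵢ = 1.606 > 1 and Σzᵢ/Kᵢ = 1.471 > 1, so g(0) = 0.606 > 0 and g(1) = -0.471 < 0.
Binary case is linear: z₁(K₁−1)(1+ψ₂(K₂−1)) + z₂(K₂−1)(1+ψ₂(K₁−1)) = 0
⇒ ψ₂ = [z₁(K₁−1)+z₂(K₂−1)] / [−(K₁−1)(K₂−1)] = 0.6065/0.8316 = 0.729
  acetone: x = 0.416, y = 0.866
  o-xylene: x = 0.584, y = 0.134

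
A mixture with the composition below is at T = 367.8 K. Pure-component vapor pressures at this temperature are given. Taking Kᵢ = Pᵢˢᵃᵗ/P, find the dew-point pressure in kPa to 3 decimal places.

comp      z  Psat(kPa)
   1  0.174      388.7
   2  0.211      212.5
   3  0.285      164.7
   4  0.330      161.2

At the dew point ψ → 1, so Σzᵢ/Kᵢ = 1 with Kᵢ = Pᵢˢᵃᵗ/P ⇒ 1/P = Σzᵢ/Pᵢˢᵃᵗ.
1/P = 0.174/388.7 + 0.211/212.5 + 0.285/164.7 + 0.330/161.2 = 0.005218 ⇒ P = 191.639 kPa

Pdew = 191.639 kPa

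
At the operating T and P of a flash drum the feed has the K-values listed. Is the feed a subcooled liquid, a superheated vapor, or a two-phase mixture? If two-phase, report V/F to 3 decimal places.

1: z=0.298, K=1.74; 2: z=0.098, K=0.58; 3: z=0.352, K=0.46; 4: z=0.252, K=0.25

subcooled liquid

ΣzᵢKᵢ = 0.800; Σzᵢ/Kᵢ = 2.113.
Since ΣzᵢKᵢ < 1 the mixture is below its bubble point — single liquid phase.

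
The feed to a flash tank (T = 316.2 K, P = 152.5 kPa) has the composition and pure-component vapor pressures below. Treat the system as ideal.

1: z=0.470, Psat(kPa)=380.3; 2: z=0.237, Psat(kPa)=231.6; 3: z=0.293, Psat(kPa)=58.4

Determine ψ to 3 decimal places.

Raoult's law: Kᵢ = Pᵢˢᵃᵗ/P = Pᵢˢᵃᵗ/152.5.
  K_1 = 380.3/152.5 = 2.49377, K_2 = 231.6/152.5 = 1.51869, K_3 = 58.4/152.5 = 0.38295
Newton–Raphson from ψ = 0.35:
  ψ = 0.350: g = 0.3345, g' = -0.679 → ψ = 0.842
  ψ = 0.842: g = 0.0200, g' = -0.720 → ψ = 0.870
Converged at ψ = 0.870.

ψ = 0.870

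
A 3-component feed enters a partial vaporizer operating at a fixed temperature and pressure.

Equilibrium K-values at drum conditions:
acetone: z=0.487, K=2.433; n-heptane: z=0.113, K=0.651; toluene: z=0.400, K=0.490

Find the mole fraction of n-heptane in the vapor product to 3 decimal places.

y_n-heptane = 0.096

Let ψ = V/F and solve Σ zᵢ(Kᵢ−1)/(1+ψ(Kᵢ−1)) = 0.
g(0) = ΣzᵢKᵢ − 1 = 0.454 and g(1) = 1 − Σzᵢ/Kᵢ = -0.190, so a root lies in (0, 1).
Newton–Raphson from ψ = 0.44:
  ψ = 0.440: g = 0.1184, g' = -0.568 → ψ = 0.648
  ψ = 0.648: g = 0.0060, g' = -0.524 → ψ = 0.660
Converged at ψ = 0.660.
Compositions from xᵢ = zᵢ/(1+ψ(Kᵢ−1)), yᵢ = Kᵢxᵢ:
  acetone: x = 0.250, y = 0.609
  n-heptane: x = 0.147, y = 0.096
  toluene: x = 0.603, y = 0.295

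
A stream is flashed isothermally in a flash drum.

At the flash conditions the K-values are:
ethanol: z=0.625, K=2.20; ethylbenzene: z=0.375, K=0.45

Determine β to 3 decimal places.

Newton–Raphson from β = 0.5:
  β = 0.500: g = 0.1843, g' = -0.567 → β = 0.825
  β = 0.825: g = -0.0006, g' = -0.607 → β = 0.824
Converged at β = 0.824.

β = 0.824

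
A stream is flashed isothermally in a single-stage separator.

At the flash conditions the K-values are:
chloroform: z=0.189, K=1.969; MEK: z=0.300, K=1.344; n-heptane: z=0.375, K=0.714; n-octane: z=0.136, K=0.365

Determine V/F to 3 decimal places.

Rachford–Rice: g(V/F) = Σ zᵢ(Kᵢ−1)/(1+V/F(Kᵢ−1)) = 0.
g(0) = ΣzᵢKᵢ − 1 = 0.093 and g(1) = 1 − Σzᵢ/Kᵢ = -0.217, so a root lies in (0, 1).
Newton iteration, V/F⁰ = 0.35:
  V/F = 0.350: g = -0.0013, g' = -0.256 → V/F = 0.345
Converged at V/F = 0.345.

V/F = 0.345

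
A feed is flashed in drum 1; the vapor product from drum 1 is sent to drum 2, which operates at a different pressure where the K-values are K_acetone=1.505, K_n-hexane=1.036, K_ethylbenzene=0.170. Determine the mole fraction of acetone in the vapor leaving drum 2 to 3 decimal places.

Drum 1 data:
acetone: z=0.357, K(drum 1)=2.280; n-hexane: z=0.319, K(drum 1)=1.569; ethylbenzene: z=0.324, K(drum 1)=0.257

y_acetone (drum 2) = 0.570

Drum 1:
Newton–Raphson from ψ₁ = 0.43:
  ψ₁ = 0.430: g = 0.0868, g' = -0.696 → ψ₁ = 0.555
  ψ₁ = 0.555: g = -0.0043, g' = -0.777 → ψ₁ = 0.549
Converged at ψ₁ = 0.549.
Drum-1 compositions:
  acetone: x = 0.210, y = 0.478
  n-hexane: x = 0.243, y = 0.381
  ethylbenzene: x = 0.547, y = 0.141
Drum-2 feed = drum-1 vapor: z₂ = (0.4780, 0.3814, 0.1407).
Drum 2:
Newton iteration, ψ₂⁰ = 0.38:
  ψ₂ = 0.380: g = 0.0455, g' = -0.293 → ψ₂ = 0.535
  ψ₂ = 0.535: g = -0.0066, g' = -0.390 → ψ₂ = 0.518
Converged at ψ₂ = 0.518.
  acetone: x = 0.379, y = 0.570
  n-hexane: x = 0.374, y = 0.388
  ethylbenzene: x = 0.247, y = 0.042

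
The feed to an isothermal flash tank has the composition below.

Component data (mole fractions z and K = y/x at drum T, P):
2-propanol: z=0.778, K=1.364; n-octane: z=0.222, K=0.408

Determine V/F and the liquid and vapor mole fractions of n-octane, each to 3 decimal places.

V/F = 0.704, x_n-octane = 0.381, y_n-octane = 0.155

Binary case is linear: z₁(K₁−1)(1+V/F(K₂−1)) + z₂(K₂−1)(1+V/F(K₁−1)) = 0
⇒ V/F = [z₁(K₁−1)+z₂(K₂−1)] / [−(K₁−1)(K₂−1)] = 0.1518/0.2155 = 0.704
Compositions from xᵢ = zᵢ/(1+V/F(Kᵢ−1)), yᵢ = Kᵢxᵢ:
  2-propanol: x = 0.619, y = 0.845
  n-octane: x = 0.381, y = 0.155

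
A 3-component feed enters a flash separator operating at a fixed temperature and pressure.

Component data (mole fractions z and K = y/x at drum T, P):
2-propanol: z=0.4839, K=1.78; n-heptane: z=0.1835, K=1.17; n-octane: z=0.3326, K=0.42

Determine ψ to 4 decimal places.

ψ = 0.5739

Let ψ = V/F and solve Σ zᵢ(Kᵢ−1)/(1+ψ(Kᵢ−1)) = 0.
Check two-phase: ΣzᵢKᵢ = 1.2157 > 1 and Σzᵢ/Kᵢ = 1.2206 > 1, so g(0) = 0.2157 > 0 and g(1) = -0.2206 < 0.
Iterate (Newton) starting at ψ = 0.5:
  ψ = 0.5000: g = 0.02859, g' = -0.3788 → ψ = 0.5755
  ψ = 0.5755: g = -0.00063, g' = -0.3967 → ψ = 0.5739
Converged at ψ = 0.5739.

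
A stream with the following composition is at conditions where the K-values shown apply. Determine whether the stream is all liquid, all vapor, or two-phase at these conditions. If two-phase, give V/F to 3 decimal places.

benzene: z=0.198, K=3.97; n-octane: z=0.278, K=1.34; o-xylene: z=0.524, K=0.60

two-phase, V/F = 0.636

ΣzᵢKᵢ = 1.473; Σzᵢ/Kᵢ = 1.131.
Both exceed 1, so a two-phase solution exists.
Let ψ = V/F and solve Σ zᵢ(Kᵢ−1)/(1+ψ(Kᵢ−1)) = 0.
Newton–Raphson from ψ = 0.62:
  ψ = 0.620: g = 0.0063, g' = -0.387 → ψ = 0.636
Converged at ψ = 0.636.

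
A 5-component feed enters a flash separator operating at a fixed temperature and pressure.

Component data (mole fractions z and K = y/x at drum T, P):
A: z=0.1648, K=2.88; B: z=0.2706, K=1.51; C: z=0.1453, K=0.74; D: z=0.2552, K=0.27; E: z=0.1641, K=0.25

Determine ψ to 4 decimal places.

Material balance + equilibrium reduce to Σ zᵢ(Kᵢ−1)/(1+ψ(Kᵢ−1)) = 0.
Feasibility: ΣzᵢKᵢ = 1.1007, Σzᵢ/Kᵢ = 2.0344 — both > 1, two phases present.
Newton iteration, ψ⁰ = 0.44:
  ψ = 0.4400: g = -0.21853, g' = -0.7347 → ψ = 0.1426
  ψ = 0.1426: g = -0.01199, g' = -0.7192 → ψ = 0.1259
  ψ = 0.1259: g = 0.00010, g' = -0.7310 → ψ = 0.1260
Converged at ψ = 0.1260.

ψ = 0.1260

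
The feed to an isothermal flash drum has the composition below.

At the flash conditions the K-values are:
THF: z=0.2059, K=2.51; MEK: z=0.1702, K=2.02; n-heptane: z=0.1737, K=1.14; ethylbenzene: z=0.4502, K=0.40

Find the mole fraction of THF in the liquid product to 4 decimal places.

Material balance + equilibrium reduce to Σ zᵢ(Kᵢ−1)/(1+ψ(Kᵢ−1)) = 0.
Feasibility: ΣzᵢKᵢ = 1.2387, Σzᵢ/Kᵢ = 1.4442 — both > 1, two phases present.
Newton–Raphson from ψ = 0.55:
  ψ = 0.5500: g = -0.09952, g' = -0.5768 → ψ = 0.3774
  ψ = 0.3774: g = -0.00272, g' = -0.5567 → ψ = 0.3726
Converged at ψ = 0.3726.
Compositions from xᵢ = zᵢ/(1+ψ(Kᵢ−1)), yᵢ = Kᵢxᵢ:
  THF: x = 0.1318, y = 0.3307
  MEK: x = 0.1233, y = 0.2491
  n-heptane: x = 0.1651, y = 0.1882
  ethylbenzene: x = 0.5798, y = 0.2319

x_THF = 0.1318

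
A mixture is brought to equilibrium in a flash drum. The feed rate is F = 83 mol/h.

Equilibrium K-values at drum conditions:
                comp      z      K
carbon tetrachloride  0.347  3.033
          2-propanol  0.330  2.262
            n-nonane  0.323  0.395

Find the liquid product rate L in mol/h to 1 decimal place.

L = 6.8 mol/h

Material balance + equilibrium reduce to Σ zᵢ(Kᵢ−1)/(1+ψ(Kᵢ−1)) = 0.
Check two-phase: ΣzᵢKᵢ = 1.926 > 1 and Σzᵢ/Kᵢ = 1.078 > 1, so g(0) = 0.926 > 0 and g(1) = -0.078 < 0.
Newton iteration, ψ⁰ = 0.5:
  ψ = 0.500: g = 0.3250, g' = -0.793 → ψ = 0.910
  ψ = 0.910: g = 0.0068, g' = -0.875 → ψ = 0.918
  ψ = 0.918: g = -0.0000, g' = -0.885 → ψ = 0.917
Converged at ψ = 0.917.
Then V = ψ·F = 0.9175·83 = 76.2 mol/h and L = F − V = 6.8 mol/h.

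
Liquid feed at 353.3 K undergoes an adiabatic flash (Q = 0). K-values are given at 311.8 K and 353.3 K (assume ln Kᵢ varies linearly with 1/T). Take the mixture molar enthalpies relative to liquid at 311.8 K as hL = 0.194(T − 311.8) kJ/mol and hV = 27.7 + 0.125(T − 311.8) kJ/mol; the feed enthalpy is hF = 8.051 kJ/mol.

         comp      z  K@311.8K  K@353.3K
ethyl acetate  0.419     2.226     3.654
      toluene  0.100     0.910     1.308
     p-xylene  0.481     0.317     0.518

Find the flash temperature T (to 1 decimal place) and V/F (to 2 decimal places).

Adiabatic flash: solve Rachford–Rice at each trial T, then check hF = ψ·hV(T) + (1−ψ)·hL(T).
  T = 311.8 K: K = (2.226, 0.910, 0.317), RR gives ψ = 0.233, H_out = 6.441 kJ/mol
  T = 353.3 K: K = (3.654, 1.308, 0.518), RR gives ψ = 0.806, H_out = 28.061 kJ/mol
  T = 332.6 K: K = (2.898, 1.104, 0.412), RR gives ψ = 0.523, H_out = 17.781 kJ/mol
  T = 322.2 K: K = (2.551, 1.005, 0.363), RR gives ψ = 0.387, H_out = 12.452 kJ/mol
  T = 317.0 K: K = (2.386, 0.957, 0.340), RR gives ψ = 0.313, H_out = 9.571 kJ/mol
  T = 314.4 K: K = (2.305, 0.934, 0.328), RR gives ψ = 0.274, H_out = 8.043 kJ/mol
  T = 315.7 K: K = (2.345, 0.945, 0.334), RR gives ψ = 0.294, H_out = 8.815 kJ/mol
Linear interpolation between T = 314.4 (H_out = 8.043) and T = 315.7 (H_out = 8.815) on hF = 8.051 gives T ≈ 314.4 K, at which ψ = 0.27.

T = 314.4 K, V/F = 0.27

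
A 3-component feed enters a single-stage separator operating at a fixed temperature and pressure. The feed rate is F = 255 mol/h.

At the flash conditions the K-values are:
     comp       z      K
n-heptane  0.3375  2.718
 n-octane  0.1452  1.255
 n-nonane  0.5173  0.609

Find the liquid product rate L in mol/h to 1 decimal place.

Material balance + equilibrium reduce to Σ zᵢ(Kᵢ−1)/(1+V/F(Kᵢ−1)) = 0.
Feasibility: ΣzᵢKᵢ = 1.4146, Σzᵢ/Kᵢ = 1.0893 — both > 1, two phases present.
Newton–Raphson from V/F = 0.5:
  V/F = 0.5000: g = 0.09332, g' = -0.4179 → V/F = 0.7233
  V/F = 0.7233: g = 0.00777, g' = -0.3585 → V/F = 0.7450
  V/F = 0.7450: g = 0.00003, g' = -0.3558 → V/F = 0.7451
Converged at V/F = 0.7451.
Then V = V/F·F = 0.7451·255 = 190.0 mol/h and L = F − V = 65.0 mol/h.

L = 65.0 mol/h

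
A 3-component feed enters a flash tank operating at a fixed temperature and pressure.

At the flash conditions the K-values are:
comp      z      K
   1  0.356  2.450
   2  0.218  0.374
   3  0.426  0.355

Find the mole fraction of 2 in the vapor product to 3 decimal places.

Rachford–Rice: g(V/F) = Σ zᵢ(Kᵢ−1)/(1+V/F(Kᵢ−1)) = 0.
Check two-phase: ΣzᵢKᵢ = 1.105 > 1 and Σzᵢ/Kᵢ = 1.928 > 1, so g(0) = 0.105 > 0 and g(1) = -0.928 < 0.
Newton iteration, V/F⁰ = 0.58:
  V/F = 0.580: g = -0.3729, g' = -0.884 → V/F = 0.158
  V/F = 0.158: g = -0.0375, g' = -0.820 → V/F = 0.112
  V/F = 0.112: g = 0.0008, g' = -0.858 → V/F = 0.113
Converged at V/F = 0.113.
Compositions from xᵢ = zᵢ/(1+V/F(Kᵢ−1)), yᵢ = Kᵢxᵢ:
  1: x = 0.306, y = 0.749
  2: x = 0.235, y = 0.088
  3: x = 0.460, y = 0.163

y_2 = 0.088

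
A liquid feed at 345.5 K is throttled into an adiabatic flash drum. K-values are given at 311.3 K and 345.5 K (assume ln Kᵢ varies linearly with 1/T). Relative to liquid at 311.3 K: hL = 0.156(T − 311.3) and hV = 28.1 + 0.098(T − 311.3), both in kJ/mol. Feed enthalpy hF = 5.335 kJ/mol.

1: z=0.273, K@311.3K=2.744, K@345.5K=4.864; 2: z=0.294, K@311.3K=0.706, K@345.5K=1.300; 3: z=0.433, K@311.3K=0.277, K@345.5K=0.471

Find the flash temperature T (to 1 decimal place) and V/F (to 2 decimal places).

Adiabatic flash: solve Rachford–Rice at each trial T, then check hF = ψ·hV(T) + (1−ψ)·hL(T).
  T = 311.3 K: K = (2.744, 0.706, 0.277), RR gives ψ = 0.077, H_out = 2.157 kJ/mol
  T = 345.5 K: K = (4.864, 1.300, 0.471), RR gives ψ = 0.690, H_out = 23.359 kJ/mol
  T = 328.4 K: K = (3.708, 0.973, 0.366), RR gives ψ = 0.374, H_out = 12.796 kJ/mol
  T = 319.9 K: K = (3.206, 0.833, 0.320), RR gives ψ = 0.229, H_out = 7.673 kJ/mol
  T = 315.6 K: K = (2.969, 0.768, 0.298), RR gives ψ = 0.155, H_out = 4.987 kJ/mol
  T = 317.8 K: K = (3.089, 0.801, 0.309), RR gives ψ = 0.193, H_out = 6.374 kJ/mol
  T = 316.7 K: K = (3.028, 0.784, 0.304), RR gives ψ = 0.174, H_out = 5.685 kJ/mol
Linear interpolation between T = 315.6 (H_out = 4.987) and T = 316.7 (H_out = 5.685) on hF = 5.335 gives T ≈ 316.1 K, at which ψ = 0.16.

T = 316.1 K, V/F = 0.16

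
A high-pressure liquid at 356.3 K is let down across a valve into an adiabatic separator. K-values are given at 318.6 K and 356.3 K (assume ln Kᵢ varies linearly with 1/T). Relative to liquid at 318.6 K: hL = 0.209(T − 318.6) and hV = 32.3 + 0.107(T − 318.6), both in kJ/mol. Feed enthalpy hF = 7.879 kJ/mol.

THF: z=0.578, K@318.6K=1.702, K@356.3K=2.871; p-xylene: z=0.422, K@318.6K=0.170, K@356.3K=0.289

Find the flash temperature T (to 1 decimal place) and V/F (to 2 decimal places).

T = 324.0 K, V/F = 0.21

Adiabatic flash: solve Rachford–Rice at each trial T, then check hF = ψ·hV(T) + (1−ψ)·hL(T).
  T = 318.6 K: K = (1.702, 0.170), RR gives ψ = 0.095, H_out = 3.076 kJ/mol
  T = 356.3 K: K = (2.871, 0.289), RR gives ψ = 0.587, H_out = 24.593 kJ/mol
  T = 337.5 K: K = (2.245, 0.225), RR gives ψ = 0.407, H_out = 16.307 kJ/mol
  T = 328.1 K: K = (1.964, 0.197), RR gives ψ = 0.282, H_out = 10.807 kJ/mol
  T = 323.4 K: K = (1.832, 0.183), RR gives ψ = 0.200, H_out = 7.368 kJ/mol
  T = 325.8 K: K = (1.898, 0.190), RR gives ψ = 0.244, H_out = 9.200 kJ/mol
  T = 324.6 K: K = (1.865, 0.187), RR gives ψ = 0.223, H_out = 8.306 kJ/mol
  T = 324.0 K: K = (1.848, 0.185), RR gives ψ = 0.211, H_out = 7.843 kJ/mol
Linear interpolation between T = 324.0 (H_out = 7.843) and T = 324.6 (H_out = 8.306) on hF = 7.879 gives T ≈ 324.0 K, at which ψ = 0.21.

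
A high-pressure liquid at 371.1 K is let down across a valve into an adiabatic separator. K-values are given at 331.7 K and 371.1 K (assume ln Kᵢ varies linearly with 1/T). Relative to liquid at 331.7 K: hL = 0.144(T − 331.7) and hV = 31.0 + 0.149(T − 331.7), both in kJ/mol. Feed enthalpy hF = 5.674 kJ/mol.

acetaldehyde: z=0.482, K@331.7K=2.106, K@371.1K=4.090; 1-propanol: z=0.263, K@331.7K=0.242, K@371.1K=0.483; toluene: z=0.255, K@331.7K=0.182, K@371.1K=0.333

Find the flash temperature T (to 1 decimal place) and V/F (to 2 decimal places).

Adiabatic flash: solve Rachford–Rice at each trial T, then check hF = ψ·hV(T) + (1−ψ)·hL(T).
  T = 331.7 K: K = (2.106, 0.242, 0.182), RR gives ψ = 0.144, H_out = 4.451 kJ/mol
  T = 371.1 K: K = (4.090, 0.483, 0.333), RR gives ψ = 0.640, H_out = 25.646 kJ/mol
  T = 351.4 K: K = (2.990, 0.349, 0.250), RR gives ψ = 0.427, H_out = 16.118 kJ/mol
  T = 341.5 K: K = (2.520, 0.292, 0.214), RR gives ψ = 0.304, H_out = 10.863 kJ/mol
  T = 336.6 K: K = (2.307, 0.266, 0.198), RR gives ψ = 0.231, H_out = 7.880 kJ/mol
  T = 334.1 K: K = (2.203, 0.254, 0.190), RR gives ψ = 0.189, H_out = 6.199 kJ/mol
Linear interpolation between T = 331.7 (H_out = 4.451) and T = 334.1 (H_out = 6.199) on hF = 5.674 gives T ≈ 333.4 K, at which ψ = 0.18.

T = 333.4 K, V/F = 0.18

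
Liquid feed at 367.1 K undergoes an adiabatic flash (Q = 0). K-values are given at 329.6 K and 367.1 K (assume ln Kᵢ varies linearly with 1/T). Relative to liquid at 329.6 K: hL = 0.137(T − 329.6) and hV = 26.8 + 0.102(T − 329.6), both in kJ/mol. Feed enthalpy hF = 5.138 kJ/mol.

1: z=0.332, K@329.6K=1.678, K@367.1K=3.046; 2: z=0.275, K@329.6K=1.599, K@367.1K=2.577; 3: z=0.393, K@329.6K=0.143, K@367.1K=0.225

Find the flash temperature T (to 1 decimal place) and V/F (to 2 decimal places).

Adiabatic flash: solve Rachford–Rice at each trial T, then check hF = ψ·hV(T) + (1−ψ)·hL(T).
  T = 329.6 K: K = (1.678, 1.599, 0.143), RR gives ψ = 0.096, H_out = 2.578 kJ/mol
  T = 367.1 K: K = (3.046, 2.577, 0.225), RR gives ψ = 0.567, H_out = 19.591 kJ/mol
  T = 348.4 K: K = (2.299, 2.057, 0.182), RR gives ψ = 0.410, H_out = 13.302 kJ/mol
  T = 339.0 K: K = (1.973, 1.820, 0.162), RR gives ψ = 0.289, H_out = 8.926 kJ/mol
  T = 334.3 K: K = (1.822, 1.708, 0.152), RR gives ψ = 0.205, H_out = 6.108 kJ/mol
  T = 332.0 K: K = (1.750, 1.654, 0.148), RR gives ψ = 0.156, H_out = 4.490 kJ/mol
Linear interpolation between T = 332.0 (H_out = 4.490) and T = 334.3 (H_out = 6.108) on hF = 5.138 gives T ≈ 332.9 K, at which ψ = 0.18.

T = 332.9 K, V/F = 0.18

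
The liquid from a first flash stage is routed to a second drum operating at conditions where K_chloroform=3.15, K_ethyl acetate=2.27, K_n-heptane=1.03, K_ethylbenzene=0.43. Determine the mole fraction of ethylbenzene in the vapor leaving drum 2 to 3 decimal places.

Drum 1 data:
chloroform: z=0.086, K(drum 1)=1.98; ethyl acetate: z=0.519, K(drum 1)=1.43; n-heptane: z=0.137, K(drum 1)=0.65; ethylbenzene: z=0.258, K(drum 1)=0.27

Drum 1:
Material balance + equilibrium reduce to Σ zᵢ(Kᵢ−1)/(1+ψ₁(Kᵢ−1)) = 0.
g(0) = ΣzᵢKᵢ − 1 = 0.071 and g(1) = 1 − Σzᵢ/Kᵢ = -0.573, so a root lies in (0, 1).
Newton iteration, ψ₁⁰ = 0.5:
  ψ₁ = 0.500: g = -0.1145, g' = -0.468 → ψ₁ = 0.255
  ψ₁ = 0.255: g = -0.0156, g' = -0.359 → ψ₁ = 0.212
  ψ₁ = 0.212: g = -0.0002, g' = -0.349 → ψ₁ = 0.211
Converged at ψ₁ = 0.211.
Drum-1 compositions:
  chloroform: x = 0.071, y = 0.141
  ethyl acetate: x = 0.476, y = 0.680
  n-heptane: x = 0.148, y = 0.096
  ethylbenzene: x = 0.305, y = 0.082
Drum-2 feed = drum-1 liquid: z₂ = (0.0713, 0.4758, 0.1479, 0.3050).
Drum 2:
Iterate (Newton) starting at ψ₂ = 0.5:
  ψ₂ = 0.500: g = 0.2046, g' = -0.558 → ψ₂ = 0.867
  ψ₂ = 0.867: g = 0.0017, g' = -0.601 → ψ₂ = 0.870
Converged at ψ₂ = 0.870.
  chloroform: x = 0.025, y = 0.078
  ethyl acetate: x = 0.226, y = 0.513
  n-heptane: x = 0.144, y = 0.148
  ethylbenzene: x = 0.605, y = 0.260

y_ethylbenzene (drum 2) = 0.260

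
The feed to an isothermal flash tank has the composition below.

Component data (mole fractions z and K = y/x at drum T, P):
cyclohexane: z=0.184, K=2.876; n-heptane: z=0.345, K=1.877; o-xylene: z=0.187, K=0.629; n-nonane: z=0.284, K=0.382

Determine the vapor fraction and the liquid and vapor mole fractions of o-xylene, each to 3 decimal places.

Material balance + equilibrium reduce to Σ zᵢ(Kᵢ−1)/(1+ψ(Kᵢ−1)) = 0.
Check two-phase: ΣzᵢKᵢ = 1.403 > 1 and Σzᵢ/Kᵢ = 1.289 > 1, so g(0) = 0.403 > 0 and g(1) = -0.289 < 0.
Newton iteration, ψ⁰ = 0.46:
  ψ = 0.460: g = 0.0720, g' = -0.570 → ψ = 0.586
  ψ = 0.586: g = 0.0003, g' = -0.571 → ψ = 0.587
Converged at ψ = 0.587.
Compositions from xᵢ = zᵢ/(1+ψ(Kᵢ−1)), yᵢ = Kᵢxᵢ:
  cyclohexane: x = 0.088, y = 0.252
  n-heptane: x = 0.228, y = 0.428
  o-xylene: x = 0.239, y = 0.150
  n-nonane: x = 0.446, y = 0.170

ψ = 0.587, x_o-xylene = 0.239, y_o-xylene = 0.150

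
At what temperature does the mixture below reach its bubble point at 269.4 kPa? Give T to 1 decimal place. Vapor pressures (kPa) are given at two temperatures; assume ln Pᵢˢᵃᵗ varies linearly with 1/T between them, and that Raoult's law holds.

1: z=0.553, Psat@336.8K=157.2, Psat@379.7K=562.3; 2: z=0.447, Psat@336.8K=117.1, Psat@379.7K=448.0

T = 357.3 K

Bubble-point temperature: ΣzᵢPᵢˢᵃᵗ(T) = P. Interpolate ln Pᵢˢᵃᵗ = aᵢ + bᵢ/T.
  T = 336.8 K: ΣzᵢPᵢˢᵃᵗ = 139.28 kPa
  T = 379.7 K: ΣzᵢPᵢˢᵃᵗ = 511.21 kPa
  T = 358.2 K: ΣzᵢPᵢˢᵃᵗ = 276.97 kPa
  T = 347.5 K: ΣzᵢPᵢˢᵃᵗ = 198.49 kPa
  T = 352.9 K: ΣzᵢPᵢˢᵃᵗ = 235.42 kPa
  T = 355.5 K: ΣzᵢPᵢˢᵃᵗ = 255.11 kPa
Interpolating between 355.5 K and 358.2 K gives T ≈ 357.3 K.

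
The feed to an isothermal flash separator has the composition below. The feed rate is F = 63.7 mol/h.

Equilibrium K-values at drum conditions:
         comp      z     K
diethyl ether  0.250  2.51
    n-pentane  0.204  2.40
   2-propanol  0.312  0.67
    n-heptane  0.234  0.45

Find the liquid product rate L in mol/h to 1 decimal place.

Iterate (Newton) starting at ψ = 0.5:
  ψ = 0.500: g = 0.0823, g' = -0.507 → ψ = 0.662
  ψ = 0.662: g = 0.0027, g' = -0.481 → ψ = 0.668
Converged at ψ = 0.668.
Then V = ψ·F = 0.6680·63.7 = 42.6 mol/h and L = F − V = 21.1 mol/h.

L = 21.1 mol/h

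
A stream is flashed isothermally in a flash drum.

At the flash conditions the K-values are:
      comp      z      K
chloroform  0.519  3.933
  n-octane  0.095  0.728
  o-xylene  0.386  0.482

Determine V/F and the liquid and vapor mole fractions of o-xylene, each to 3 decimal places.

V/F = 0.913, x_o-xylene = 0.733, y_o-xylene = 0.353

Rachford–Rice: g(V/F) = Σ zᵢ(Kᵢ−1)/(1+V/F(Kᵢ−1)) = 0.
g(0) = ΣzᵢKᵢ − 1 = 1.296 and g(1) = 1 − Σzᵢ/Kᵢ = -0.063, so a root lies in (0, 1).
Newton iteration, V/F⁰ = 0.38:
  V/F = 0.380: g = 0.4421, g' = -1.168 → V/F = 0.759
  V/F = 0.759: g = 0.1101, g' = -0.722 → V/F = 0.911
  V/F = 0.911: g = 0.0015, g' = -0.715 → V/F = 0.913
Converged at V/F = 0.913.
Compositions from xᵢ = zᵢ/(1+V/F(Kᵢ−1)), yᵢ = Kᵢxᵢ:
  chloroform: x = 0.141, y = 0.555
  n-octane: x = 0.126, y = 0.092
  o-xylene: x = 0.733, y = 0.353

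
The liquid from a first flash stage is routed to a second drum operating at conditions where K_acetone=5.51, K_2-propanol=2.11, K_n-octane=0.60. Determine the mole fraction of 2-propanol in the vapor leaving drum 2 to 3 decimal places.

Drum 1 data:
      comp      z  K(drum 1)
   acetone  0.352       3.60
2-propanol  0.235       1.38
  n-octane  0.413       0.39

y_2-propanol (drum 2) = 0.264

Drum 1:
Rachford–Rice: g(ψ₁) = Σ zᵢ(Kᵢ−1)/(1+ψ₁(Kᵢ−1)) = 0.
Check two-phase: ΣzᵢKᵢ = 1.753 > 1 and Σzᵢ/Kᵢ = 1.327 > 1, so g(0) = 0.753 > 0 and g(1) = -0.327 < 0.
Newton–Raphson from ψ₁ = 0.56:
  ψ₁ = 0.560: g = 0.0636, g' = -0.772 → ψ₁ = 0.642
  ψ₁ = 0.642: g = 0.0002, g' = -0.771 → ψ₁ = 0.643
Converged at ψ₁ = 0.643.
Drum-1 compositions:
  acetone: x = 0.132, y = 0.474
  2-propanol: x = 0.189, y = 0.261
  n-octane: x = 0.679, y = 0.265
Drum-2 feed = drum-1 liquid: z₂ = (0.1318, 0.1889, 0.6793).
Drum 2:
Rachford–Rice: g(ψ₂) = Σ zᵢ(Kᵢ−1)/(1+ψ₂(Kᵢ−1)) = 0.
Feasibility: ΣzᵢKᵢ = 1.532, Σzᵢ/Kᵢ = 1.246 — both > 1, two phases present.
Newton–Raphson from ψ₂ = 0.41:
  ψ₂ = 0.410: g = 0.0276, g' = -0.596 → ψ₂ = 0.456
  ψ₂ = 0.456: g = 0.0011, g' = -0.552 → ψ₂ = 0.458
Converged at ψ₂ = 0.458.
  acetone: x = 0.043, y = 0.237
  2-propanol: x = 0.125, y = 0.264
  n-octane: x = 0.832, y = 0.499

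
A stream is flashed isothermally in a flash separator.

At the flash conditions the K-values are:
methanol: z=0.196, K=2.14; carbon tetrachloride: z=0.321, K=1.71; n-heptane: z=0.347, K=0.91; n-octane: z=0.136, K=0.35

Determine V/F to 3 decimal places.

V/F = 0.905

Newton iteration, V/F⁰ = 0.34:
  V/F = 0.340: g = 0.1989, g' = -0.335 → V/F = 0.934
  V/F = 0.934: g = -0.0138, g' = -0.494 → V/F = 0.906
  V/F = 0.906: g = -0.0004, g' = -0.465 → V/F = 0.905
Converged at V/F = 0.905.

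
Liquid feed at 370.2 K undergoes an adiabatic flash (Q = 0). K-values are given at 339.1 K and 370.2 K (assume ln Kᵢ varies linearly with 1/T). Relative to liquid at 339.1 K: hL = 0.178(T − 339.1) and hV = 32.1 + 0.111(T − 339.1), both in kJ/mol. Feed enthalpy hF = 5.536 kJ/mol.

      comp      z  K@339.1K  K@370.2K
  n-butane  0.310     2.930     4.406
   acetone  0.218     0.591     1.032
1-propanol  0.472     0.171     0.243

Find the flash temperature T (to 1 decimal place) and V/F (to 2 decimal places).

T = 344.8 K, V/F = 0.14

Adiabatic flash: solve Rachford–Rice at each trial T, then check hF = ψ·hV(T) + (1−ψ)·hL(T).
  T = 339.1 K: K = (2.930, 0.591, 0.171), RR gives ψ = 0.086, H_out = 2.745 kJ/mol
  T = 370.2 K: K = (4.406, 1.032, 0.243), RR gives ψ = 0.352, H_out = 16.101 kJ/mol
  T = 354.6 K: K = (3.623, 0.790, 0.205), RR gives ψ = 0.230, H_out = 9.904 kJ/mol
  T = 346.9 K: K = (3.268, 0.686, 0.188), RR gives ψ = 0.163, H_out = 6.520 kJ/mol
  T = 343.0 K: K = (3.096, 0.637, 0.179), RR gives ψ = 0.125, H_out = 4.686 kJ/mol
  T = 344.9 K: K = (3.179, 0.661, 0.183), RR gives ψ = 0.144, H_out = 5.592 kJ/mol
Linear interpolation between T = 343.0 (H_out = 4.686) and T = 344.9 (H_out = 5.592) on hF = 5.536 gives T ≈ 344.8 K, at which ψ = 0.14.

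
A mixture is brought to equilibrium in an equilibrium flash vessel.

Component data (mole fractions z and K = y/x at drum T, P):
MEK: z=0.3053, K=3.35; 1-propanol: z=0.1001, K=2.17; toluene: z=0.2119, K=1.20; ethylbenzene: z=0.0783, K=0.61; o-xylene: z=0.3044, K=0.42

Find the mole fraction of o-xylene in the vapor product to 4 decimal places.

y_o-xylene = 0.2275

Material balance + equilibrium reduce to Σ zᵢ(Kᵢ−1)/(1+ψ(Kᵢ−1)) = 0.
g(0) = ΣzᵢKᵢ − 1 = 0.6699 and g(1) = 1 − Σzᵢ/Kᵢ = -0.1670, so a root lies in (0, 1).
Newton–Raphson from ψ = 0.5:
  ψ = 0.5000: g = 0.15568, g' = -0.6395 → ψ = 0.7435
  ψ = 0.7435: g = 0.00729, g' = -0.6092 → ψ = 0.7554
Converged at ψ = 0.7554.
Compositions from xᵢ = zᵢ/(1+ψ(Kᵢ−1)), yᵢ = Kᵢxᵢ:
  MEK: x = 0.1100, y = 0.3685
  1-propanol: x = 0.0531, y = 0.1153
  toluene: x = 0.1841, y = 0.2209
  ethylbenzene: x = 0.1110, y = 0.0677
  o-xylene: x = 0.5418, y = 0.2275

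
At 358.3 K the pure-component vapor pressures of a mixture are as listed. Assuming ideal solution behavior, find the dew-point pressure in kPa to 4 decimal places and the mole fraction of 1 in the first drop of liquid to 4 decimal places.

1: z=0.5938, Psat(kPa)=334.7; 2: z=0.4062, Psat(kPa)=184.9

At the dew point ψ → 1, so Σzᵢ/Kᵢ = 1 with Kᵢ = Pᵢˢᵃᵗ/P ⇒ 1/P = Σzᵢ/Pᵢˢᵃᵗ.
1/P = 0.5938/334.7 + 0.4062/184.9 = 0.0039710 ⇒ P = 251.8264 kPa
xᵢ = zᵢP/Pᵢˢᵃᵗ ⇒ x_1 = 0.5938·251.8264/334.7 = 0.4468

Pdew = 251.8264 kPa, x_1 = 0.4468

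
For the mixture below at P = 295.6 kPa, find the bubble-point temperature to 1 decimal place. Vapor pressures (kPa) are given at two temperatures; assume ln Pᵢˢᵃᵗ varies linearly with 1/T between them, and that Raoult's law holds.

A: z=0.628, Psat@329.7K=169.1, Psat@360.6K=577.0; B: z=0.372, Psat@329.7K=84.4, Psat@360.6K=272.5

T = 348.5 K

Bubble-point temperature: ΣzᵢPᵢˢᵃᵗ(T) = P. Interpolate ln Pᵢˢᵃᵗ = aᵢ + bᵢ/T.
  T = 329.7 K: ΣzᵢPᵢˢᵃᵗ = 137.59 kPa
  T = 360.6 K: ΣzᵢPᵢˢᵃᵗ = 463.73 kPa
  T = 345.1 K: ΣzᵢPᵢˢᵃᵗ = 259.03 kPa
  T = 352.9 K: ΣzᵢPᵢˢᵃᵗ = 349.46 kPa
  T = 349.0 K: ΣzᵢPᵢˢᵃᵗ = 301.37 kPa
  T = 347.1 K: ΣzᵢPᵢˢᵃᵗ = 280.06 kPa
Interpolating between 347.1 K and 349.0 K gives T ≈ 348.5 K.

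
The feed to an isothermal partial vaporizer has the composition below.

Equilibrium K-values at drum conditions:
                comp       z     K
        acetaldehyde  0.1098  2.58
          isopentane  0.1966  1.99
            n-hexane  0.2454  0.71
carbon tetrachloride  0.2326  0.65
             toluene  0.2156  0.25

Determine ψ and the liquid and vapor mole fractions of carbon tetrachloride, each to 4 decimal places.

ψ = 0.0901, x_carbon tetrachloride = 0.2402, y_carbon tetrachloride = 0.1561

Rachford–Rice: g(ψ) = Σ zᵢ(Kᵢ−1)/(1+ψ(Kᵢ−1)) = 0.
Feasibility: ΣzᵢKᵢ = 1.0538, Σzᵢ/Kᵢ = 1.7072 — both > 1, two phases present.
Iterate (Newton) starting at ψ = 0.5:
  ψ = 0.5000: g = -0.21353, g' = -0.5523 → ψ = 0.1134
  ψ = 0.1134: g = -0.01298, g' = -0.5507 → ψ = 0.0898
  ψ = 0.0898: g = 0.00016, g' = -0.5643 → ψ = 0.0901
Converged at ψ = 0.0901.
Compositions from xᵢ = zᵢ/(1+ψ(Kᵢ−1)), yᵢ = Kᵢxᵢ:
  acetaldehyde: x = 0.0961, y = 0.2480
  isopentane: x = 0.1805, y = 0.3592
  n-hexane: x = 0.2520, y = 0.1789
  carbon tetrachloride: x = 0.2402, y = 0.1561
  toluene: x = 0.2312, y = 0.0578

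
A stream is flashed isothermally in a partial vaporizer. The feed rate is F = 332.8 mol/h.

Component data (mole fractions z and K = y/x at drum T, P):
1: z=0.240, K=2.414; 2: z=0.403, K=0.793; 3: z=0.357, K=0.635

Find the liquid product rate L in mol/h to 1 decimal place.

L = 229.8 mol/h

Material balance + equilibrium reduce to Σ zᵢ(Kᵢ−1)/(1+ψ(Kᵢ−1)) = 0.
g(0) = ΣzᵢKᵢ − 1 = 0.126 and g(1) = 1 − Σzᵢ/Kᵢ = -0.170, so a root lies in (0, 1).
Iterate (Newton) starting at ψ = 0.56:
  ψ = 0.560: g = -0.0687, g' = -0.247 → ψ = 0.281
  ψ = 0.281: g = 0.0090, g' = -0.324 → ψ = 0.309
  ψ = 0.309: g = 0.0002, g' = -0.313 → ψ = 0.310
Converged at ψ = 0.310.
Then V = ψ·F = 0.3096·332.8 = 103.0 mol/h and L = F − V = 229.8 mol/h.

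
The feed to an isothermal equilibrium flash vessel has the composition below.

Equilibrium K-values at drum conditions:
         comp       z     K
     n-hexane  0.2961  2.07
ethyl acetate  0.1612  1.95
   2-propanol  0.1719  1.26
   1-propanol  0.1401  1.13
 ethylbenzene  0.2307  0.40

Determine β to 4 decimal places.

Material balance + equilibrium reduce to Σ zᵢ(Kᵢ−1)/(1+β(Kᵢ−1)) = 0.
Feasibility: ΣzᵢKᵢ = 1.3945, Σzᵢ/Kᵢ = 1.0629 — both > 1, two phases present.
Iterate (Newton) starting at β = 0.5:
  β = 0.5000: g = 0.16914, g' = -0.3914 → β = 0.9321
  β = 0.9321: g = -0.02200, g' = -0.5629 → β = 0.8930
  β = 0.8930: g = -0.00074, g' = -0.5262 → β = 0.8916
Converged at β = 0.8916.

β = 0.8916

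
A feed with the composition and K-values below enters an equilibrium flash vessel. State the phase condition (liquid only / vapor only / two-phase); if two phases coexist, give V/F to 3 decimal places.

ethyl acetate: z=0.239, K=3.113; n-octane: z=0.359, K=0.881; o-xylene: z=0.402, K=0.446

ΣzᵢKᵢ = 1.240; Σzᵢ/Kᵢ = 1.386.
Both exceed 1, so a two-phase solution exists.
Newton–Raphson from ψ = 0.5:
  ψ = 0.500: g = -0.1079, g' = -0.494 → ψ = 0.282
  ψ = 0.282: g = 0.0085, g' = -0.598 → ψ = 0.296
Converged at ψ = 0.296.

two-phase, V/F = 0.296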